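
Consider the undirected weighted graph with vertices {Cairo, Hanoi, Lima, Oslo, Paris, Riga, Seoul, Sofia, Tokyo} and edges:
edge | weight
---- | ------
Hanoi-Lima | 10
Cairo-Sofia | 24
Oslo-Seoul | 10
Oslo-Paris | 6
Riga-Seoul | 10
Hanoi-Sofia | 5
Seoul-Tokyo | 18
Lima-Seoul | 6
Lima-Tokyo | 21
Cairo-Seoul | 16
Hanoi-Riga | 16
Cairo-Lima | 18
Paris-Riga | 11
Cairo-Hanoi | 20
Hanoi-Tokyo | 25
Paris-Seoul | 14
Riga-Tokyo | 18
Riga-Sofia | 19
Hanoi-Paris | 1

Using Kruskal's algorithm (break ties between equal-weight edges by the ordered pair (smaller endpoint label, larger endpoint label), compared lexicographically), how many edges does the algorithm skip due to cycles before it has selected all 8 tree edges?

5

Kruskal: consider edges lightest-first.
Hanoi-Paris (1): add — endpoints in different components.
Hanoi-Sofia (5): add — endpoints in different components.
Lima-Seoul (6): add — endpoints in different components.
Oslo-Paris (6): add — endpoints in different components.
Hanoi-Lima (10): add — endpoints in different components.
Oslo-Seoul (10): skip — Oslo and Seoul already connected.
Riga-Seoul (10): add — endpoints in different components.
Paris-Riga (11): skip — Riga and Paris already connected.
Paris-Seoul (14): skip — Seoul and Paris already connected.
Cairo-Seoul (16): add — endpoints in different components.
Hanoi-Riga (16): skip — Hanoi and Riga already connected.
Cairo-Lima (18): skip — Lima and Cairo already connected.
Riga-Tokyo (18): add — endpoints in different components.
Edges rejected before the tree was complete: 5.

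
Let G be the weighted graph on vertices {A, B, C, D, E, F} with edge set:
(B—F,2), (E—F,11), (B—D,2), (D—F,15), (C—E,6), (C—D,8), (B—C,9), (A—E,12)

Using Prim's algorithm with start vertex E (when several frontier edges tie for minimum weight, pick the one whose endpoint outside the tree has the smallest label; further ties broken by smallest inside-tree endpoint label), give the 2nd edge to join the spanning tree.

C-D

Grow the tree from E using Prim:
Step 1: cheapest edge leaving the tree is C—E (6); add C.
Step 2: cheapest edge leaving the tree is C—D (8); add D.
Step 3: cheapest edge leaving the tree is B—D (2); add B.
Step 4: cheapest edge leaving the tree is B—F (2); add F.
Step 5: cheapest edge leaving the tree is A—E (12); add A.
The 2nd edge added is C—D.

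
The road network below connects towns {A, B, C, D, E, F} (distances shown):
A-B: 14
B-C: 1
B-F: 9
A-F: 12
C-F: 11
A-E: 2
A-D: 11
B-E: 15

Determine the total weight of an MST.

35

Prim, starting at E.
Step 1: cheapest edge leaving the tree is A-E (2); add A.
Step 2: cheapest edge leaving the tree is A-D (11); add D.
Step 3: cheapest edge leaving the tree is A-F (12); add F.
Step 4: cheapest edge leaving the tree is B-F (9); add B.
Step 5: cheapest edge leaving the tree is B-C (1); add C.
MST edges: A-E, A-D, A-F, B-F, B-C; total weight 2+11+12+9+1 = 35.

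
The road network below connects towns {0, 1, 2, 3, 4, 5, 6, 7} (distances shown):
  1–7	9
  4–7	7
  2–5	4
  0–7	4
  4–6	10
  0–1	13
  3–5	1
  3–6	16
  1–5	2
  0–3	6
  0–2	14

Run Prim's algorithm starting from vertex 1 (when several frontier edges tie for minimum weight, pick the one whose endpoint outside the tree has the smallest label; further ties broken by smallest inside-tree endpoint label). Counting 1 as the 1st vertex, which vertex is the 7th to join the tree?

Prim's algorithm from 1:
Step 1: frontier [1–5 2, 1–7 9, 0–1 13] → take 1–5 (2); add 5.
Step 2: frontier [1–7 9, 0–1 13, 3–5 1, 2–5 4] → take 3–5 (1); add 3.
Step 3: frontier [1–7 9, 0–1 13, 0–3 6, 3–6 16, 2–5 4] → take 2–5 (4); add 2.
Step 4: frontier [1–7 9, 0–1 13, 0–2 14, 0–3 6, 3–6 16] → take 0–3 (6); add 0.
Step 5: frontier [0–7 4, 1–7 9, 3–6 16] → take 0–7 (4); add 7.
Step 6: frontier [3–6 16, 4–7 7] → take 4–7 (7); add 4.
Step 7: frontier [3–6 16, 4–6 10] → take 4–6 (10); add 6.
Vertex order: 1, 5, 3, 2, 0, 7, 4, 6. The 7th vertex is 4.

4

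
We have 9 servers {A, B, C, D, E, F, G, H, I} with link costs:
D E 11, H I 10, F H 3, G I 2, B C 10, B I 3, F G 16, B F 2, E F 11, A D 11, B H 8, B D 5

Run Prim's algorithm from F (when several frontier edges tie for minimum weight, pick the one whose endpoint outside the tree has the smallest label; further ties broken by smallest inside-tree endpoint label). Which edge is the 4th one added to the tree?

G-I

Grow the tree from F using Prim:
Step 1: cheapest edge leaving the tree is B F (2); add B.
Step 2: cheapest edge leaving the tree is F H (3); add H.
Step 3: cheapest edge leaving the tree is B I (3); add I.
Step 4: cheapest edge leaving the tree is G I (2); add G.
Step 5: cheapest edge leaving the tree is B D (5); add D.
Step 6: cheapest edge leaving the tree is B C (10); add C.
Step 7: cheapest edge leaving the tree is A D (11); add A.
Step 8: cheapest edge leaving the tree is D E (11); add E.
The 4th edge added is G I.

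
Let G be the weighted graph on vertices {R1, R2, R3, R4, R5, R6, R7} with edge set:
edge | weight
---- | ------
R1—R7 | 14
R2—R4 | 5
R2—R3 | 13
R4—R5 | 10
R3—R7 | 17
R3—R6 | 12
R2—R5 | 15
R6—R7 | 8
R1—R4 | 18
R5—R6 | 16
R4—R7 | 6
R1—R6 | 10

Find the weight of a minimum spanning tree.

Grow the tree from R4 using Prim:
Step 1: cheapest edge leaving the tree is R2—R4 (5); add R2.
Step 2: cheapest edge leaving the tree is R4—R7 (6); add R7.
Step 3: cheapest edge leaving the tree is R6—R7 (8); add R6.
Step 4: cheapest edge leaving the tree is R1—R6 (10); add R1.
Step 5: cheapest edge leaving the tree is R4—R5 (10); add R5.
Step 6: cheapest edge leaving the tree is R3—R6 (12); add R3.
MST edges: R2—R4, R4—R7, R6—R7, R1—R6, R4—R5, R3—R6; total weight 5+6+8+10+10+12 = 51.

51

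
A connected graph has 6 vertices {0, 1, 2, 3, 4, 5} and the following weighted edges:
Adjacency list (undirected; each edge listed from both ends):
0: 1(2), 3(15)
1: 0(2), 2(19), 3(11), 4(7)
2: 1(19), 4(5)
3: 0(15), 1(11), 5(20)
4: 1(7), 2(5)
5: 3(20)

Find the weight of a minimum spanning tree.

Grow the tree from 2 using Prim:
Step 1: frontier [2–4 5, 1–2 19] → take 2–4 (5); add 4.
Step 2: frontier [1–2 19, 1–4 7] → take 1–4 (7); add 1.
Step 3: frontier [0–1 2, 1–3 11] → take 0–1 (2); add 0.
Step 4: frontier [0–3 15, 1–3 11] → take 1–3 (11); add 3.
Step 5: frontier [3–5 20] → take 3–5 (20); add 5.
MST edges: 2–4, 1–4, 0–1, 1–3, 3–5; total weight 5+7+2+11+20 = 45.

45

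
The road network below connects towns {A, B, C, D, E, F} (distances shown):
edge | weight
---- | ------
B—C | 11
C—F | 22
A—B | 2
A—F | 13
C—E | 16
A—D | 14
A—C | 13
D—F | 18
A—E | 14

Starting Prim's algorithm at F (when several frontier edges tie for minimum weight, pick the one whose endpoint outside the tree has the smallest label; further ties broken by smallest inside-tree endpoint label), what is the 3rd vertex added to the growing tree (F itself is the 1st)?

B

Prim, starting at F.
Step 1: cheapest edge leaving the tree is A—F (13); add A.
Step 2: cheapest edge leaving the tree is A—B (2); add B.
Step 3: cheapest edge leaving the tree is B—C (11); add C.
Step 4: cheapest edge leaving the tree is A—D (14); add D.
Step 5: cheapest edge leaving the tree is A—E (14); add E.
Vertex order: F, A, B, C, D, E. The 3rd vertex is B.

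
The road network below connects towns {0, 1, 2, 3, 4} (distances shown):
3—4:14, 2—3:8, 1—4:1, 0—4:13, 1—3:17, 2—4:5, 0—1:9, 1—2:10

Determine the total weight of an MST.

23

Kruskal: consider edges lightest-first.
1—4 (1): add — endpoints in different components.
2—4 (5): add — endpoints in different components.
2—3 (8): add — endpoints in different components.
0—1 (9): add — endpoints in different components.
MST edges: 1—4, 2—4, 2—3, 0—1; total weight 1+5+8+9 = 23.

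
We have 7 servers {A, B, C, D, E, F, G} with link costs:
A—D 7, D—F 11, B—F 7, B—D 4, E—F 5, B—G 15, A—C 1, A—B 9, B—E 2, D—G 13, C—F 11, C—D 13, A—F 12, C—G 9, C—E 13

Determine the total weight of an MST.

Kruskal: consider edges lightest-first.
A—C (1): add — endpoints in different components.
B—E (2): add — endpoints in different components.
B—D (4): add — endpoints in different components.
E—F (5): add — endpoints in different components.
A—D (7): add — endpoints in different components.
B—F (7): skip — B and F already connected.
A—B (9): skip — A and B already connected.
C—G (9): add — endpoints in different components.
MST edges: A—C, B—E, B—D, E—F, A—D, C—G; total weight 1+2+4+5+7+9 = 28.

28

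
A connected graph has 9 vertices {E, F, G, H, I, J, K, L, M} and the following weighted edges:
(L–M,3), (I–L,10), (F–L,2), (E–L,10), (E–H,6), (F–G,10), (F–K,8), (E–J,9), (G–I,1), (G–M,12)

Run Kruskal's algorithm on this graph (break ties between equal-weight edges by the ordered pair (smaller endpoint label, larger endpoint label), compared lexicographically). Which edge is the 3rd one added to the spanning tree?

L-M

Sort edges by weight, then run Kruskal:
G–I (1): add — endpoints in different components.
F–L (2): add — endpoints in different components.
L–M (3): add — endpoints in different components.
E–H (6): add — endpoints in different components.
F–K (8): add — endpoints in different components.
E–J (9): add — endpoints in different components.
E–L (10): add — endpoints in different components.
F–G (10): add — endpoints in different components.
The 3rd edge added is L–M.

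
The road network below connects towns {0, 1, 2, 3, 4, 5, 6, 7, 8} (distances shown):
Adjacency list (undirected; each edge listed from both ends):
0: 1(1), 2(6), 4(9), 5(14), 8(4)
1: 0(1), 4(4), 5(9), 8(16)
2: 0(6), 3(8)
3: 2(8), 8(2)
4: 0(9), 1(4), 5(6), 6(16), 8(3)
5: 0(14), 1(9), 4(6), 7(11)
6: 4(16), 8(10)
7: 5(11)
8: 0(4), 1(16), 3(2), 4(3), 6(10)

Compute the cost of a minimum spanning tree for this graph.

Prim, starting at 1.
Step 1: cheapest edge leaving the tree is 0 1 (1); add 0.
Step 2: cheapest edge leaving the tree is 1 4 (4); add 4.
Step 3: cheapest edge leaving the tree is 4 8 (3); add 8.
Step 4: cheapest edge leaving the tree is 3 8 (2); add 3.
Step 5: cheapest edge leaving the tree is 0 2 (6); add 2.
Step 6: cheapest edge leaving the tree is 4 5 (6); add 5.
Step 7: cheapest edge leaving the tree is 6 8 (10); add 6.
Step 8: cheapest edge leaving the tree is 5 7 (11); add 7.
MST edges: 0 1, 1 4, 4 8, 3 8, 0 2, 4 5, 6 8, 5 7; total weight 1+4+3+2+6+6+10+11 = 43.

43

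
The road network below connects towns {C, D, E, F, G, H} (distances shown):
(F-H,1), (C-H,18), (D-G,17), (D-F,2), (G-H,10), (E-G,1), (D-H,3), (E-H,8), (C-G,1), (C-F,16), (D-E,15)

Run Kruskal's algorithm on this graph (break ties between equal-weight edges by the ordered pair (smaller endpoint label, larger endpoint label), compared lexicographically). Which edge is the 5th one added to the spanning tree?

Kruskal's algorithm — process edges by increasing weight (ties by edge label):
C-G (1): add. Components now {C,G} {D} {E} {F} {H}
E-G (1): add. Components now {C,E,G} {D} {F} {H}
F-H (1): add. Components now {C,E,G} {D} {F,H}
D-F (2): add. Components now {C,E,G} {D,F,H}
D-H (3): skip — D and H already connected.
E-H (8): add. Components now {C,D,E,F,G,H}
The 5th edge added is E-H.

E-H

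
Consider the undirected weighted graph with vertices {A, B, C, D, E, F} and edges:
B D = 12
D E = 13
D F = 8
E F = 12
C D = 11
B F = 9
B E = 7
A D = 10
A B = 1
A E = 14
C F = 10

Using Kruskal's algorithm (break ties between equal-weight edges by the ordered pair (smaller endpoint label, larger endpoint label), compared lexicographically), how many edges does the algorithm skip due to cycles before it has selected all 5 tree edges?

1

Sort edges by weight, then run Kruskal:
A B (1): add. Components now {A,B} {C} {D} {E} {F}
B E (7): add. Components now {A,B,E} {C} {D} {F}
D F (8): add. Components now {A,B,E} {C} {D,F}
B F (9): add. Components now {A,B,D,E,F} {C}
A D (10): skip — A and D already connected.
C F (10): add. Components now {A,B,C,D,E,F}
Edges rejected before the tree was complete: 1.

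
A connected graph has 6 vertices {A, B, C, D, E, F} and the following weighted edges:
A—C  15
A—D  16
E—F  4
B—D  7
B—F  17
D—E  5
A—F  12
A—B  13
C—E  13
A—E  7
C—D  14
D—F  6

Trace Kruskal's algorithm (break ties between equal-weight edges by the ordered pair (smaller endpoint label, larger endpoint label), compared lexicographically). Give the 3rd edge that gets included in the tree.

A-E

Kruskal's algorithm — process edges by increasing weight (ties by edge label):
E—F (4): add. Components now {A} {B} {C} {D} {E,F}
D—E (5): add. Components now {A} {B} {C} {D,E,F}
D—F (6): skip — D and F already connected.
A—E (7): add. Components now {A,D,E,F} {B} {C}
B—D (7): add. Components now {A,B,D,E,F} {C}
A—F (12): skip — A and F already connected.
A—B (13): skip — A and B already connected.
C—E (13): add. Components now {A,B,C,D,E,F}
The 3rd edge added is A—E.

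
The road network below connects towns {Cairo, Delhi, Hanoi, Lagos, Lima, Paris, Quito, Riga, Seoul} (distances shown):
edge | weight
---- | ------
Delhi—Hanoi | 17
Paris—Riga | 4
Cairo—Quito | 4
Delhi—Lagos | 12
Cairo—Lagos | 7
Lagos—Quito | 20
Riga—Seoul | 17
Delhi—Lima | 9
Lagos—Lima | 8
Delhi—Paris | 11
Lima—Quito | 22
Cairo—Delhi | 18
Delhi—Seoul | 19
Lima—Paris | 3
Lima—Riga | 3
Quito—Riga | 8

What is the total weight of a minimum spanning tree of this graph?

68

Kruskal: consider edges lightest-first.
Lima—Paris (3): add — endpoints in different components.
Lima—Riga (3): add — endpoints in different components.
Cairo—Quito (4): add — endpoints in different components.
Paris—Riga (4): skip — Paris and Riga already connected.
Cairo—Lagos (7): add — endpoints in different components.
Lagos—Lima (8): add — endpoints in different components.
Quito—Riga (8): skip — Riga and Quito already connected.
Delhi—Lima (9): add — endpoints in different components.
Delhi—Paris (11): skip — Paris and Delhi already connected.
Delhi—Lagos (12): skip — Delhi and Lagos already connected.
Delhi—Hanoi (17): add — endpoints in different components.
Riga—Seoul (17): add — endpoints in different components.
MST edges: Lima—Paris, Lima—Riga, Cairo—Quito, Cairo—Lagos, Lagos—Lima, Delhi—Lima, Delhi—Hanoi, Riga—Seoul; total weight 3+3+4+7+8+9+17+17 = 68.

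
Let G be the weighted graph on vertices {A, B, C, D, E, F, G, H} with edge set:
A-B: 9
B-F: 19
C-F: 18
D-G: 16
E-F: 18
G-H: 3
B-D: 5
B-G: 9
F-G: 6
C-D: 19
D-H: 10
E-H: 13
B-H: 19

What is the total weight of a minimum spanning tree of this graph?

63

Grow the tree from F using Prim:
Step 1: frontier [F-G 6, C-F 18, E-F 18, B-F 19] → take F-G (6); add G.
Step 2: frontier [C-F 18, E-F 18, B-F 19, G-H 3, B-G 9, D-G 16] → take G-H (3); add H.
Step 3: frontier [C-F 18, E-F 18, B-F 19, B-G 9, D-G 16, D-H 10, E-H 13, B-H 19] → take B-G (9); add B.
Step 4: frontier [B-D 5, A-B 9, C-F 18, E-F 18, D-G 16, D-H 10, E-H 13] → take B-D (5); add D.
Step 5: frontier [A-B 9, C-D 19, C-F 18, E-F 18, E-H 13] → take A-B (9); add A.
Step 6: frontier [C-D 19, C-F 18, E-F 18, E-H 13] → take E-H (13); add E.
Step 7: frontier [C-D 19, C-F 18] → take C-F (18); add C.
MST edges: F-G, G-H, B-G, B-D, A-B, E-H, C-F; total weight 6+3+9+5+9+13+18 = 63.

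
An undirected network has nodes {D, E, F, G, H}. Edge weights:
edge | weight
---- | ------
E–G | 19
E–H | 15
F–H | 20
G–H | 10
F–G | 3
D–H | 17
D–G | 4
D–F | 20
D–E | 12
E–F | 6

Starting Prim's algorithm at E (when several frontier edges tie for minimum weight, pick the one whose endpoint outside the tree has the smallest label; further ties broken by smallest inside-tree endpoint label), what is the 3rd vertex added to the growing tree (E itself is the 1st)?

Grow the tree from E using Prim:
Step 1: frontier [E–F 6, D–E 12, E–H 15, E–G 19] → take E–F (6); add F.
Step 2: frontier [D–E 12, E–H 15, E–G 19, F–G 3, D–F 20, F–H 20] → take F–G (3); add G.
Step 3: frontier [D–E 12, E–H 15, D–F 20, F–H 20, D–G 4, G–H 10] → take D–G (4); add D.
Step 4: frontier [D–H 17, E–H 15, F–H 20, G–H 10] → take G–H (10); add H.
Vertex order: E, F, G, D, H. The 3rd vertex is G.

G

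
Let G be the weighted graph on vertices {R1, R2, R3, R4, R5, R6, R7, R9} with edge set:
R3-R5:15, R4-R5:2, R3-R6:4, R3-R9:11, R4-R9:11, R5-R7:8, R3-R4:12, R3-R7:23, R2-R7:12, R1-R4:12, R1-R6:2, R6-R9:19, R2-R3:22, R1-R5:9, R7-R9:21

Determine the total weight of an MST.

48

Grow the tree from R3 using Prim:
Step 1: cheapest edge leaving the tree is R3-R6 (4); add R6.
Step 2: cheapest edge leaving the tree is R1-R6 (2); add R1.
Step 3: cheapest edge leaving the tree is R1-R5 (9); add R5.
Step 4: cheapest edge leaving the tree is R4-R5 (2); add R4.
Step 5: cheapest edge leaving the tree is R5-R7 (8); add R7.
Step 6: cheapest edge leaving the tree is R3-R9 (11); add R9.
Step 7: cheapest edge leaving the tree is R2-R7 (12); add R2.
MST edges: R3-R6, R1-R6, R1-R5, R4-R5, R5-R7, R3-R9, R2-R7; total weight 4+2+9+2+8+11+12 = 48.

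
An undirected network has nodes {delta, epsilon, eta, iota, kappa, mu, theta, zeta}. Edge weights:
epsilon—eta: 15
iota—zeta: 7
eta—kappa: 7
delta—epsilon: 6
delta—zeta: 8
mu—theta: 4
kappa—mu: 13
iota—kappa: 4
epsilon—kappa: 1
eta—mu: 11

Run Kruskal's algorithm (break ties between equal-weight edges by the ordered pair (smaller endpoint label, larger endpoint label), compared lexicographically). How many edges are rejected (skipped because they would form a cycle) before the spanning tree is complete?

1

Kruskal's algorithm — process edges by increasing weight (ties by edge label):
epsilon—kappa (1): add — endpoints in different components.
iota—kappa (4): add — endpoints in different components.
mu—theta (4): add — endpoints in different components.
delta—epsilon (6): add — endpoints in different components.
eta—kappa (7): add — endpoints in different components.
iota—zeta (7): add — endpoints in different components.
delta—zeta (8): skip — delta and zeta already connected.
eta—mu (11): add — endpoints in different components.
Edges rejected before the tree was complete: 1.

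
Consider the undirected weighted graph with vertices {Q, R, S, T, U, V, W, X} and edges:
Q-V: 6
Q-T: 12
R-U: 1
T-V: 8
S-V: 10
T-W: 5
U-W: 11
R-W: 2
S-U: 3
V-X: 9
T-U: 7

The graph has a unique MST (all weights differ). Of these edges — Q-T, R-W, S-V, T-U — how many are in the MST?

1

Kruskal's algorithm — process edges by increasing weight (ties by edge label):
R-U (1): add — endpoints in different components.
R-W (2): add — endpoints in different components.
S-U (3): add — endpoints in different components.
T-W (5): add — endpoints in different components.
Q-V (6): add — endpoints in different components.
T-U (7): skip — U and T already connected.
T-V (8): add — endpoints in different components.
V-X (9): add — endpoints in different components.
MST edge set: {R-U, R-W, S-U, T-W, Q-V, T-V, V-X}.
Of the listed edges, {R-W} are in the MST → 1.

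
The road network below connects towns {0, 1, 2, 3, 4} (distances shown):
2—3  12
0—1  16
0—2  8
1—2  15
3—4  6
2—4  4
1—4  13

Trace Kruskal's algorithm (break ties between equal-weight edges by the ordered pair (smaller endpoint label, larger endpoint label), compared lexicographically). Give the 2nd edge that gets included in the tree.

3-4

Sort edges by weight, then run Kruskal:
2—4 (4): add. Components now {0} {1} {2,4} {3}
3—4 (6): add. Components now {0} {1} {2,3,4}
0—2 (8): add. Components now {0,2,3,4} {1}
2—3 (12): skip — 2 and 3 already connected.
1—4 (13): add. Components now {0,1,2,3,4}
The 2nd edge added is 3—4.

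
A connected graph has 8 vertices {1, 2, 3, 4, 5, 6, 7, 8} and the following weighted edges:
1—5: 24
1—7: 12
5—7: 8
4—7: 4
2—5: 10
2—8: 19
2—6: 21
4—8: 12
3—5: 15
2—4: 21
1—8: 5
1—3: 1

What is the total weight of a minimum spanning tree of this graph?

61

Kruskal's algorithm — process edges by increasing weight (ties by edge label):
1—3 (1): add — endpoints in different components.
4—7 (4): add — endpoints in different components.
1—8 (5): add — endpoints in different components.
5—7 (8): add — endpoints in different components.
2—5 (10): add — endpoints in different components.
1—7 (12): add — endpoints in different components.
4—8 (12): skip — 4 and 8 already connected.
3—5 (15): skip — 3 and 5 already connected.
2—8 (19): skip — 2 and 8 already connected.
2—4 (21): skip — 2 and 4 already connected.
2—6 (21): add — endpoints in different components.
MST edges: 1—3, 4—7, 1—8, 5—7, 2—5, 1—7, 2—6; total weight 1+4+5+8+10+12+21 = 61.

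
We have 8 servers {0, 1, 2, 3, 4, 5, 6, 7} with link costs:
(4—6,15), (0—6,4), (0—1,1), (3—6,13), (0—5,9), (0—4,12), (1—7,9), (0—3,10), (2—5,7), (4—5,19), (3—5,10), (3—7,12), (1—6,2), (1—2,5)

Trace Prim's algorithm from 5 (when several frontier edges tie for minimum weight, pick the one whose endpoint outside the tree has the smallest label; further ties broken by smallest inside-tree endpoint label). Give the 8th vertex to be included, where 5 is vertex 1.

4

Grow the tree from 5 using Prim:
Step 1: frontier [2—5 7, 0—5 9, 3—5 10, 4—5 19] → take 2—5 (7); add 2.
Step 2: frontier [1—2 5, 0—5 9, 3—5 10, 4—5 19] → take 1—2 (5); add 1.
Step 3: frontier [0—1 1, 1—6 2, 1—7 9, 0—5 9, 3—5 10, 4—5 19] → take 0—1 (1); add 0.
Step 4: frontier [0—6 4, 0—3 10, 0—4 12, 1—6 2, 1—7 9, 3—5 10, 4—5 19] → take 1—6 (2); add 6.
Step 5: frontier [0—3 10, 0—4 12, 1—7 9, 3—5 10, 4—5 19, 3—6 13, 4—6 15] → take 1—7 (9); add 7.
Step 6: frontier [0—3 10, 0—4 12, 3—5 10, 4—5 19, 3—6 13, 4—6 15, 3—7 12] → take 0—3 (10); add 3.
Step 7: frontier [0—4 12, 4—5 19, 4—6 15] → take 0—4 (12); add 4.
Vertex order: 5, 2, 1, 0, 6, 7, 3, 4. The 8th vertex is 4.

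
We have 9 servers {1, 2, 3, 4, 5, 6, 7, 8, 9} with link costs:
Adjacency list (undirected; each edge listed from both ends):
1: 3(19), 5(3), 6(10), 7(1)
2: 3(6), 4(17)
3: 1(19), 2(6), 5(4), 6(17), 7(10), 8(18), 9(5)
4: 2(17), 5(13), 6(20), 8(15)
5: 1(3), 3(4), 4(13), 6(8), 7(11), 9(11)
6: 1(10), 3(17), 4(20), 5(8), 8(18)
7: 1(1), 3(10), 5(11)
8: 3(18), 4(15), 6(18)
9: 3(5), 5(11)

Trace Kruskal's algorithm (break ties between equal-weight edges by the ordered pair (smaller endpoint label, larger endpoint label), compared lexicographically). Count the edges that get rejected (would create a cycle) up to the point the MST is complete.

4

Kruskal: consider edges lightest-first.
1-7 (1): add — endpoints in different components.
1-5 (3): add — endpoints in different components.
3-5 (4): add — endpoints in different components.
3-9 (5): add — endpoints in different components.
2-3 (6): add — endpoints in different components.
5-6 (8): add — endpoints in different components.
1-6 (10): skip — 1 and 6 already connected.
3-7 (10): skip — 3 and 7 already connected.
5-7 (11): skip — 5 and 7 already connected.
5-9 (11): skip — 5 and 9 already connected.
4-5 (13): add — endpoints in different components.
4-8 (15): add — endpoints in different components.
Edges rejected before the tree was complete: 4.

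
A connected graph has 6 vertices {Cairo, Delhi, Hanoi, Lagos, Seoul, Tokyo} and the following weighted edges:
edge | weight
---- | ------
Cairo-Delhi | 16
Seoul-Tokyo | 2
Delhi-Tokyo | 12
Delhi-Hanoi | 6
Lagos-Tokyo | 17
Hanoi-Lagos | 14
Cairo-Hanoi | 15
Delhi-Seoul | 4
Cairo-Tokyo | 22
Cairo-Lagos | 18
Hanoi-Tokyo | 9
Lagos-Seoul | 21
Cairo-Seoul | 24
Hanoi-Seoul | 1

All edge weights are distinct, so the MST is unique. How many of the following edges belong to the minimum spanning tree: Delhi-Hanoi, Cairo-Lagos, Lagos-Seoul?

0

Sort edges by weight, then run Kruskal:
Hanoi-Seoul (1): add — endpoints in different components.
Seoul-Tokyo (2): add — endpoints in different components.
Delhi-Seoul (4): add — endpoints in different components.
Delhi-Hanoi (6): skip — Hanoi and Delhi already connected.
Hanoi-Tokyo (9): skip — Hanoi and Tokyo already connected.
Delhi-Tokyo (12): skip — Delhi and Tokyo already connected.
Hanoi-Lagos (14): add — endpoints in different components.
Cairo-Hanoi (15): add — endpoints in different components.
MST edge set: {Hanoi-Seoul, Seoul-Tokyo, Delhi-Seoul, Hanoi-Lagos, Cairo-Hanoi}.
Of the listed edges, {} are in the MST → 0.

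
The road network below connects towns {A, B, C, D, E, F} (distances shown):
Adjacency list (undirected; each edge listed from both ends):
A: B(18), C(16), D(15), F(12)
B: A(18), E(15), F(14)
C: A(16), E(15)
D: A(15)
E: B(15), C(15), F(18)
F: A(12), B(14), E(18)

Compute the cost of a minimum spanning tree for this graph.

Kruskal: consider edges lightest-first.
A F (12): add — endpoints in different components.
B F (14): add — endpoints in different components.
A D (15): add — endpoints in different components.
B E (15): add — endpoints in different components.
C E (15): add — endpoints in different components.
MST edges: A F, B F, A D, B E, C E; total weight 12+14+15+15+15 = 71.

71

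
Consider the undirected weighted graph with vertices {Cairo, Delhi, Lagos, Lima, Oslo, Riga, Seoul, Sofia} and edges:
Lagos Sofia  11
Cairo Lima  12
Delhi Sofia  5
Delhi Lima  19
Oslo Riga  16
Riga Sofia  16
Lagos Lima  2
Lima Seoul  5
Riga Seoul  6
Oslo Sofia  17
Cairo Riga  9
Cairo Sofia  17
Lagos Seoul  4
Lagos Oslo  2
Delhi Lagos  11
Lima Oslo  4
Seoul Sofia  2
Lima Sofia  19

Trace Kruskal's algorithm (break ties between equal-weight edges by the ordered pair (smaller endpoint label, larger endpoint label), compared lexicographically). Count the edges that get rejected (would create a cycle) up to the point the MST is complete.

2

Kruskal's algorithm — process edges by increasing weight (ties by edge label):
Lagos Lima (2): add — endpoints in different components.
Lagos Oslo (2): add — endpoints in different components.
Seoul Sofia (2): add — endpoints in different components.
Lagos Seoul (4): add — endpoints in different components.
Lima Oslo (4): skip — Lima and Oslo already connected.
Delhi Sofia (5): add — endpoints in different components.
Lima Seoul (5): skip — Lima and Seoul already connected.
Riga Seoul (6): add — endpoints in different components.
Cairo Riga (9): add — endpoints in different components.
Edges rejected before the tree was complete: 2.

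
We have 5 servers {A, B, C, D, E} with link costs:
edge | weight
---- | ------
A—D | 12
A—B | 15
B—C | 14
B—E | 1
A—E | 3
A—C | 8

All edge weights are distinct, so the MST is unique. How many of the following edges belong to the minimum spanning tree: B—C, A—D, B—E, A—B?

Kruskal's algorithm — process edges by increasing weight (ties by edge label):
B—E (1): add. Components now {A} {B,E} {C} {D}
A—E (3): add. Components now {A,B,E} {C} {D}
A—C (8): add. Components now {A,B,C,E} {D}
A—D (12): add. Components now {A,B,C,D,E}
MST edge set: {B—E, A—E, A—C, A—D}.
Of the listed edges, {A—D, B—E} are in the MST → 2.

2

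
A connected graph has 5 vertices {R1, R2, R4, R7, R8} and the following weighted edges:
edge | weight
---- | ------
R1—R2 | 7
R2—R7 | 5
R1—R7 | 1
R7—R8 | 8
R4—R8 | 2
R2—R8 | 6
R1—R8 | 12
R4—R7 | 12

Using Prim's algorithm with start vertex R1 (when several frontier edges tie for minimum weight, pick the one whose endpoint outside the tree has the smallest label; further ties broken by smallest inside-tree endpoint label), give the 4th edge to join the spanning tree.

R4-R8

Prim's algorithm from R1:
Step 1: cheapest edge leaving the tree is R1—R7 (1); add R7.
Step 2: cheapest edge leaving the tree is R2—R7 (5); add R2.
Step 3: cheapest edge leaving the tree is R2—R8 (6); add R8.
Step 4: cheapest edge leaving the tree is R4—R8 (2); add R4.
The 4th edge added is R4—R8.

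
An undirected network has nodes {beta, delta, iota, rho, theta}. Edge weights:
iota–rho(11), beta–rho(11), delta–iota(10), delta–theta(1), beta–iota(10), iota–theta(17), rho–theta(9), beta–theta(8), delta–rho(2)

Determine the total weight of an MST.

21

Kruskal's algorithm — process edges by increasing weight (ties by edge label):
delta–theta (1): add. Components now {iota} {delta,theta} {rho} {beta}
delta–rho (2): add. Components now {iota} {delta,rho,theta} {beta}
beta–theta (8): add. Components now {iota} {beta,delta,rho,theta}
rho–theta (9): skip — theta and rho already connected.
beta–iota (10): add. Components now {beta,delta,iota,rho,theta}
MST edges: delta–theta, delta–rho, beta–theta, beta–iota; total weight 1+2+8+10 = 21.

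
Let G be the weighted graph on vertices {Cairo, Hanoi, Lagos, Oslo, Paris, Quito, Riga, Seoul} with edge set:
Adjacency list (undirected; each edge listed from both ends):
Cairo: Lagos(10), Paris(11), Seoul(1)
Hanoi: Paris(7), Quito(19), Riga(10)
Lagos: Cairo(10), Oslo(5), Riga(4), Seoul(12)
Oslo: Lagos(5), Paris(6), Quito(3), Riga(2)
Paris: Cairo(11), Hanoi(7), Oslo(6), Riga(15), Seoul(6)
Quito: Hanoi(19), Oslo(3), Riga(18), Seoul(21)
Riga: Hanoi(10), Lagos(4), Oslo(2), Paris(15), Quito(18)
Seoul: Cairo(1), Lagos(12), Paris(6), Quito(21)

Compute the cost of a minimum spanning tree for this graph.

29

Prim's algorithm from Oslo:
Step 1: cheapest edge leaving the tree is Oslo-Riga (2); add Riga.
Step 2: cheapest edge leaving the tree is Oslo-Quito (3); add Quito.
Step 3: cheapest edge leaving the tree is Lagos-Riga (4); add Lagos.
Step 4: cheapest edge leaving the tree is Oslo-Paris (6); add Paris.
Step 5: cheapest edge leaving the tree is Paris-Seoul (6); add Seoul.
Step 6: cheapest edge leaving the tree is Cairo-Seoul (1); add Cairo.
Step 7: cheapest edge leaving the tree is Hanoi-Paris (7); add Hanoi.
MST edges: Oslo-Riga, Oslo-Quito, Lagos-Riga, Oslo-Paris, Paris-Seoul, Cairo-Seoul, Hanoi-Paris; total weight 2+3+4+6+6+1+7 = 29.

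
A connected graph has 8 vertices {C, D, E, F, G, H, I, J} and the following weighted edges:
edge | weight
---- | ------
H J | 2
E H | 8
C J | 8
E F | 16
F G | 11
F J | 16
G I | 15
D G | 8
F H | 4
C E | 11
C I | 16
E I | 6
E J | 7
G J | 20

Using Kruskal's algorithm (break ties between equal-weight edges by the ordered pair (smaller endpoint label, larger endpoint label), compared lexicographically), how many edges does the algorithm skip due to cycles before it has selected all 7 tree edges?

Sort edges by weight, then run Kruskal:
H J (2): add — endpoints in different components.
F H (4): add — endpoints in different components.
E I (6): add — endpoints in different components.
E J (7): add — endpoints in different components.
C J (8): add — endpoints in different components.
D G (8): add — endpoints in different components.
E H (8): skip — E and H already connected.
C E (11): skip — C and E already connected.
F G (11): add — endpoints in different components.
Edges rejected before the tree was complete: 2.

2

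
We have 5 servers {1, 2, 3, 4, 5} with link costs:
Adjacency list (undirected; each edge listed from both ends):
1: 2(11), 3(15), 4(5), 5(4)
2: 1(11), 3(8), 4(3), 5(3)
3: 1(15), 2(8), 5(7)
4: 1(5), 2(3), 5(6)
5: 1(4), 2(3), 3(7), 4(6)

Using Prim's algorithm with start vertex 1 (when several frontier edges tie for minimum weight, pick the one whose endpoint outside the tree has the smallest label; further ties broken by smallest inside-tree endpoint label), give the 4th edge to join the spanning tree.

3-5

Prim, starting at 1.
Step 1: frontier [1—5 4, 1—4 5, 1—2 11, 1—3 15] → take 1—5 (4); add 5.
Step 2: frontier [1—4 5, 1—2 11, 1—3 15, 2—5 3, 4—5 6, 3—5 7] → take 2—5 (3); add 2.
Step 3: frontier [1—4 5, 1—3 15, 2—4 3, 2—3 8, 4—5 6, 3—5 7] → take 2—4 (3); add 4.
Step 4: frontier [1—3 15, 2—3 8, 3—5 7] → take 3—5 (7); add 3.
The 4th edge added is 3—5.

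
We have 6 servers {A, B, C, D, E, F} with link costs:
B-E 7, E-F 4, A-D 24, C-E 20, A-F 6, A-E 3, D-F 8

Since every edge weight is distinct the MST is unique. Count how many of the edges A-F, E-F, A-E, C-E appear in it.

Sort edges by weight, then run Kruskal:
A-E (3): add — endpoints in different components.
E-F (4): add — endpoints in different components.
A-F (6): skip — A and F already connected.
B-E (7): add — endpoints in different components.
D-F (8): add — endpoints in different components.
C-E (20): add — endpoints in different components.
MST edge set: {A-E, E-F, B-E, D-F, C-E}.
Of the listed edges, {E-F, A-E, C-E} are in the MST → 3.

3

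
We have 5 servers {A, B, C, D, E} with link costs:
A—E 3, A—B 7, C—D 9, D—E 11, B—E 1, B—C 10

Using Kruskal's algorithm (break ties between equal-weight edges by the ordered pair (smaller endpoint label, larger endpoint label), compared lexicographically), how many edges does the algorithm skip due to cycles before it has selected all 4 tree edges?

Kruskal's algorithm — process edges by increasing weight (ties by edge label):
B—E (1): add. Components now {A} {B,E} {C} {D}
A—E (3): add. Components now {A,B,E} {C} {D}
A—B (7): skip — A and B already connected.
C—D (9): add. Components now {A,B,E} {C,D}
B—C (10): add. Components now {A,B,C,D,E}
Edges rejected before the tree was complete: 1.

1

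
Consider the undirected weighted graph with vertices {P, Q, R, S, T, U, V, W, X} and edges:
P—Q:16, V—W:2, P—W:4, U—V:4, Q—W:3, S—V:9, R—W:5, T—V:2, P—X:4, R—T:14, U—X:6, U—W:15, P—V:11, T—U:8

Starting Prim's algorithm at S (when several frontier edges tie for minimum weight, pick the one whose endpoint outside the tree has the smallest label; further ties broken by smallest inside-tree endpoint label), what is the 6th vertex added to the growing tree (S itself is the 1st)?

P

Prim's algorithm from S:
Step 1: cheapest edge leaving the tree is S—V (9); add V.
Step 2: cheapest edge leaving the tree is T—V (2); add T.
Step 3: cheapest edge leaving the tree is V—W (2); add W.
Step 4: cheapest edge leaving the tree is Q—W (3); add Q.
Step 5: cheapest edge leaving the tree is P—W (4); add P.
Step 6: cheapest edge leaving the tree is U—V (4); add U.
Step 7: cheapest edge leaving the tree is P—X (4); add X.
Step 8: cheapest edge leaving the tree is R—W (5); add R.
Vertex order: S, V, T, W, Q, P, U, X, R. The 6th vertex is P.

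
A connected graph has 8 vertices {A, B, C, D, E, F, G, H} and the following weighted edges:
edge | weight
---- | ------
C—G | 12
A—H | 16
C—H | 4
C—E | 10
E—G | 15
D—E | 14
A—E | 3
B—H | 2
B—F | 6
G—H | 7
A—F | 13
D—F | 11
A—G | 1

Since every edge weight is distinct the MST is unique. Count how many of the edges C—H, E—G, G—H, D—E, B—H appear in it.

3

Kruskal's algorithm — process edges by increasing weight (ties by edge label):
A—G (1): add — endpoints in different components.
B—H (2): add — endpoints in different components.
A—E (3): add — endpoints in different components.
C—H (4): add — endpoints in different components.
B—F (6): add — endpoints in different components.
G—H (7): add — endpoints in different components.
C—E (10): skip — C and E already connected.
D—F (11): add — endpoints in different components.
MST edge set: {A—G, B—H, A—E, C—H, B—F, G—H, D—F}.
Of the listed edges, {C—H, G—H, B—H} are in the MST → 3.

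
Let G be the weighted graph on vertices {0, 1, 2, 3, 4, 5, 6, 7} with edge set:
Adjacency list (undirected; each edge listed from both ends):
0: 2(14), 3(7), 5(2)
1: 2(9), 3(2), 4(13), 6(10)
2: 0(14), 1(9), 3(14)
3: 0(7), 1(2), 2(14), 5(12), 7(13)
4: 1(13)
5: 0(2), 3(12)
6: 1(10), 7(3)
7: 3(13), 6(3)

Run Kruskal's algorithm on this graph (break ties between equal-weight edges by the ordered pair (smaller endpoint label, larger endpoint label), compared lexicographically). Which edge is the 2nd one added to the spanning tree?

Sort edges by weight, then run Kruskal:
0 5 (2): add — endpoints in different components.
1 3 (2): add — endpoints in different components.
6 7 (3): add — endpoints in different components.
0 3 (7): add — endpoints in different components.
1 2 (9): add — endpoints in different components.
1 6 (10): add — endpoints in different components.
3 5 (12): skip — 3 and 5 already connected.
1 4 (13): add — endpoints in different components.
The 2nd edge added is 1 3.

1-3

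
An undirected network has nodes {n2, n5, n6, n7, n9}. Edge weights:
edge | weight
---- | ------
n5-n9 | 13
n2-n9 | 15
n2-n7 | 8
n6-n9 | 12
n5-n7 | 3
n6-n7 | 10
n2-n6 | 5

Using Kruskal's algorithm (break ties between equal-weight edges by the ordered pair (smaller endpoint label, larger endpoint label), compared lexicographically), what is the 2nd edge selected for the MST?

Kruskal: consider edges lightest-first.
n5-n7 (3): add. Components now {n6} {n5,n7} {n9} {n2}
n2-n6 (5): add. Components now {n2,n6} {n5,n7} {n9}
n2-n7 (8): add. Components now {n2,n5,n6,n7} {n9}
n6-n7 (10): skip — n6 and n7 already connected.
n6-n9 (12): add. Components now {n2,n5,n6,n7,n9}
The 2nd edge added is n2-n6.

n2-n6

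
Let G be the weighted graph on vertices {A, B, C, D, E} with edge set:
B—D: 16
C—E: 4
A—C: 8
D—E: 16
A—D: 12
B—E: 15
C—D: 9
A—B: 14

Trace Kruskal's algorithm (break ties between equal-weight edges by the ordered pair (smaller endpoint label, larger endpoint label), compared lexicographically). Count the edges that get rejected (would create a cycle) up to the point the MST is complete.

Kruskal: consider edges lightest-first.
C—E (4): add. Components now {A} {B} {C,E} {D}
A—C (8): add. Components now {A,C,E} {B} {D}
C—D (9): add. Components now {A,C,D,E} {B}
A—D (12): skip — A and D already connected.
A—B (14): add. Components now {A,B,C,D,E}
Edges rejected before the tree was complete: 1.

1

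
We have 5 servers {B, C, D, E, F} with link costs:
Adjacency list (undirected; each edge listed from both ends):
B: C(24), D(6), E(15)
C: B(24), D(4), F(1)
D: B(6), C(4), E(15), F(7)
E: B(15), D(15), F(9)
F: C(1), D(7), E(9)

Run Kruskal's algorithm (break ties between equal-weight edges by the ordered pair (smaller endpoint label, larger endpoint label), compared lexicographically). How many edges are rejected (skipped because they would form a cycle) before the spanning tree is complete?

Kruskal: consider edges lightest-first.
C–F (1): add — endpoints in different components.
C–D (4): add — endpoints in different components.
B–D (6): add — endpoints in different components.
D–F (7): skip — D and F already connected.
E–F (9): add — endpoints in different components.
Edges rejected before the tree was complete: 1.

1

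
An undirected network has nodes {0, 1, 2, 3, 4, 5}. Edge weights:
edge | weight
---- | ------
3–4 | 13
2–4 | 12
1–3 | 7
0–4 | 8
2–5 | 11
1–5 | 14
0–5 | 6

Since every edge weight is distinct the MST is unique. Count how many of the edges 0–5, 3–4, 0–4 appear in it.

Kruskal: consider edges lightest-first.
0–5 (6): add — endpoints in different components.
1–3 (7): add — endpoints in different components.
0–4 (8): add — endpoints in different components.
2–5 (11): add — endpoints in different components.
2–4 (12): skip — 2 and 4 already connected.
3–4 (13): add — endpoints in different components.
MST edge set: {0–5, 1–3, 0–4, 2–5, 3–4}.
Of the listed edges, {0–5, 3–4, 0–4} are in the MST → 3.

3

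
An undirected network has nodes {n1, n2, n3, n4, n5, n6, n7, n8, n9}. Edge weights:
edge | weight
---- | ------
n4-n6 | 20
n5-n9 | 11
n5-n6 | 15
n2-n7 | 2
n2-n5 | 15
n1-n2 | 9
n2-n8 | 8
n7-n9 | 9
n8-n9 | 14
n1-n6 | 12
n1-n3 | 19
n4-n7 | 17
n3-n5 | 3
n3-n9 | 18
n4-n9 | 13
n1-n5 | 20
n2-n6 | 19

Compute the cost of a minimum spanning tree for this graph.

67

Prim, starting at n4.
Step 1: cheapest edge leaving the tree is n4-n9 (13); add n9.
Step 2: cheapest edge leaving the tree is n7-n9 (9); add n7.
Step 3: cheapest edge leaving the tree is n2-n7 (2); add n2.
Step 4: cheapest edge leaving the tree is n2-n8 (8); add n8.
Step 5: cheapest edge leaving the tree is n1-n2 (9); add n1.
Step 6: cheapest edge leaving the tree is n5-n9 (11); add n5.
Step 7: cheapest edge leaving the tree is n3-n5 (3); add n3.
Step 8: cheapest edge leaving the tree is n1-n6 (12); add n6.
MST edges: n4-n9, n7-n9, n2-n7, n2-n8, n1-n2, n5-n9, n3-n5, n1-n6; total weight 13+9+2+8+9+11+3+12 = 67.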